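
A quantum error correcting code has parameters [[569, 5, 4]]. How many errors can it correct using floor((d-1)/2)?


Code parameters: [[569, 5, 4]], distance d = 4.
Number of correctable errors = floor((d-1)/2)
= floor((4 - 1)/2)
= floor(3/2)
= 1

1


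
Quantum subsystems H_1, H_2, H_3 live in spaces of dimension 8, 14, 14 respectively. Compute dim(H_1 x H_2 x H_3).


dim(H_1 x H_2 x H_3) = 8 * 14 * 14
= 112 * 14
= 1568

1568


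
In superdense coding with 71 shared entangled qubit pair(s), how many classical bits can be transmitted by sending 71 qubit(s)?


Superdense coding allows 2 classical bits per shared entangled pair.
71 pair(s) -> 2 * 71 = 142 classical bits

142


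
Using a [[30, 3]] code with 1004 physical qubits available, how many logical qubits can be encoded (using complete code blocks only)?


Each code block uses 30 physical qubits for 3 logical qubit(s).
Number of complete blocks = floor(1004 / 30) = 33
Logical qubits = 33 * 3
= 99

99


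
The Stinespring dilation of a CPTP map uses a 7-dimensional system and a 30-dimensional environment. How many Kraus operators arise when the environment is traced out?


Tracing out the environment in an orthonormal basis {|i>_E} gives Kraus operators K_i = <i|_E U |0>_E.
Number of Kraus operators = dim(H_env) = d_env
= 30

30


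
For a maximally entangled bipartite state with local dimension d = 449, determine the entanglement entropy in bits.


For a maximally entangled state in d x d:
S = log2(d) = log2(449)
= 8.8106

8.8106


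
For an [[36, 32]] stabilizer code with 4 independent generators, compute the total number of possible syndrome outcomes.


Each stabilizer generator gives a binary (+1 or -1) measurement outcome.
With 4 independent generators:
Total syndromes = 2^4
= 16

16


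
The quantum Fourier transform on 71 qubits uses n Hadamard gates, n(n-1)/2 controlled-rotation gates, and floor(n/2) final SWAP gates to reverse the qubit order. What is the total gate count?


Hadamard gates: 71
Controlled rotations: n*(n-1)/2 = 71*70/2 = 2485
SWAP gates: floor(n/2) = floor(71/2) = 35
Total = 71 + 2485 + 35
= 2591

2591


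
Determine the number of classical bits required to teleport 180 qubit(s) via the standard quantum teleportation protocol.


Quantum teleportation requires 2 classical bits per qubit teleported.
180 qubit(s) -> 2 * 180 = 360 classical bits

360


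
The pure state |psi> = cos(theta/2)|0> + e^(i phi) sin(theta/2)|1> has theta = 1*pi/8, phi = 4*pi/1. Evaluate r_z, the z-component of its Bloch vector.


theta = 0.3927, phi = 12.5664
r_z = cos(theta) = 0.9239

0.9239


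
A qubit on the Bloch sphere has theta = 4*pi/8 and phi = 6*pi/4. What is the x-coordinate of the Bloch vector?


theta = 1.5708, phi = 4.7124
r_x = sin(theta)*cos(phi) = 1.0000 * 0.0000
r_x = 0.0000

0.0000


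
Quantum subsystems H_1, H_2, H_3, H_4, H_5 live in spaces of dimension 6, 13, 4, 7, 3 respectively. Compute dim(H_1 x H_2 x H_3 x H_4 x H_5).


dim(H_1 x H_2 x H_3 x H_4 x H_5) = 6 * 13 * 4 * 7 * 3
= 78 * 4 * 7 * 3
= 312 * 7 * 3
= 2184 * 3
= 6552

6552


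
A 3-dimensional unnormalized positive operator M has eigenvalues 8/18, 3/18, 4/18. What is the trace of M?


tr(M) = sum of eigenvalues
= 8/18 + 3/18 + 4/18
= 15/18
= 0.8333

0.8333


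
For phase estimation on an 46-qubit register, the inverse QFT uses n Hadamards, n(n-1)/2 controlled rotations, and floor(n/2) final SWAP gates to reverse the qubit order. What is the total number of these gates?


Hadamard gates: 46
Controlled rotations: n*(n-1)/2 = 46*45/2 = 1035
SWAP gates: floor(n/2) = floor(46/2) = 23
Total = 46 + 1035 + 23
= 1104

1104


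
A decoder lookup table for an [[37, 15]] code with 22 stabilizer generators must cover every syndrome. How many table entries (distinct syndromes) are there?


Each stabilizer generator gives a binary (+1 or -1) measurement outcome.
With 22 independent generators:
Total syndromes = 2^22
= 4194304

4194304


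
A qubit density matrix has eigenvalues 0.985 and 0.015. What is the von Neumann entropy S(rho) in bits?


S = -p*log2(p) - (1-p)*log2(1-p)
p = 0.9850, 1-p = 0.0150
= -0.9850 * log2(0.9850) - 0.0150 * log2(0.0150)
= -(-0.0215) - (-0.0909)
= 0.1124

0.1124


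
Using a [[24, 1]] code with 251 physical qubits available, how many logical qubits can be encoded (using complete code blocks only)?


Each code block uses 24 physical qubits for 1 logical qubit(s).
Number of complete blocks = floor(251 / 24) = 10
Logical qubits = 10 * 1
= 10

10


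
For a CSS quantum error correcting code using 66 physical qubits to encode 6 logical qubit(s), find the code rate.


Code rate R = k/n
= 6/66
= 0.0909

0.0909


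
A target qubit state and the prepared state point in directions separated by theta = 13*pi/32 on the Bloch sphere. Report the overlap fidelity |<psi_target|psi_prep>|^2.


For states separated by angle theta on Bloch sphere:
F = cos^2(theta/2)
theta = 13*pi/32 = 1.2763
theta/2 = 0.6381
cos(theta/2) = 0.8032
F = 0.6451

0.6451


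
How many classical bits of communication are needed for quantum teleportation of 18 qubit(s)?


Quantum teleportation requires 2 classical bits per qubit teleported.
18 qubit(s) -> 2 * 18 = 36 classical bits

36


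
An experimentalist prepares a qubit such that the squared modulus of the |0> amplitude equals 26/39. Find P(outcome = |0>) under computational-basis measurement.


|alpha|^2 = 26/39 = 0.6667
|beta|^2 = 1 - 26/39 = 13/39 = 0.3333
P(|0>) = |alpha|^2 = 0.6667

0.6667


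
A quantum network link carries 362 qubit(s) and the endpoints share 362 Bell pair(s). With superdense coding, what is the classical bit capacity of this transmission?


Superdense coding allows 2 classical bits per shared entangled pair.
362 pair(s) -> 2 * 362 = 724 classical bits

724


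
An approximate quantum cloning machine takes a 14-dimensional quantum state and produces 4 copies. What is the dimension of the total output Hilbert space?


Output space = H^(tensor 4) where dim(H) = 14
dim = 14^4
= 196 (after 2 factors)
= 2744 (after 3 factors)
= 38416 (after 4 factors)
= 38416

38416


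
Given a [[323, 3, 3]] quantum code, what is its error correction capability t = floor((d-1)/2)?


Code parameters: [[323, 3, 3]], distance d = 3.
Number of correctable errors = floor((d-1)/2)
= floor((3 - 1)/2)
= floor(2/2)
= 1

1


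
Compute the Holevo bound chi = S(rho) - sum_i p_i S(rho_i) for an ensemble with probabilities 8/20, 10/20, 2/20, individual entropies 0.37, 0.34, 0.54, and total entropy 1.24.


chi = S(rho) - sum_i p_i * S(rho_i)
Weighted entropy = 8/20 * 0.37 + 10/20 * 0.34 + 2/20 * 0.54
= 0.3720
chi = 1.24 - 0.3720
= 0.8680

0.8680


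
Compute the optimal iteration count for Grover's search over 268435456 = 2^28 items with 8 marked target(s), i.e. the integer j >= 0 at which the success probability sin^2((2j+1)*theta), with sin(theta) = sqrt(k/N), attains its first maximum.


After j Grover iterations the success probability is P(j) = sin^2((2j+1)*theta), where sin(theta) = sqrt(k/N).
N = 2^28 = 268435456, k = 8
sin(theta) = sqrt(k/N) = 0.0001726334915
theta = arcsin(sqrt(k/N)) = 0.0001726334924 rad
P(j) reaches its first maximum when (2j+1)*theta is as close as possible to pi/2, i.e. j = round(pi/(4*theta) - 1/2).
pi/(4*theta) - 1/2 = 4549.0121
(For comparison, the common estimate pi/4 * sqrt(N/k) = 4549.5121; the exact maximiser is used here.)
Optimal iterations = 4549

4549


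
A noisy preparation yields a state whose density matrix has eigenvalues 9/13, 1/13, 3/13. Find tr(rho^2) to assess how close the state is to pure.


tr(rho^2) = sum of eigenvalues squared
= (9/13)^2 + (1/13)^2 + (3/13)^2
= (81 + 1 + 9) / 169
= 91/169
= 0.5385

0.5385


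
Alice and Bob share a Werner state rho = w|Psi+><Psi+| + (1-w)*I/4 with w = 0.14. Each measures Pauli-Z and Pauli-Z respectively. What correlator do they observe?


|Psi+> = (|01> + |10>)/sqrt(2)
For the pure Bell state, <Z_A Z_B> = -1 (Bell-state Pauli correlator).
The maximally-mixed part I/4 has tr(I/4 * P tensor P) = 0 for any traceless Pauli P.
So <Z_A Z_B>_rho = w * (-1) + (1 - w) * 0
= 0.14 * (-1)
= -0.1400

-0.1400


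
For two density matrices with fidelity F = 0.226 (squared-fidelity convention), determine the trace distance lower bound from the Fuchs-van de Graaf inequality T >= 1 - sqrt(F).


Fuchs-van de Graaf (squared-fidelity convention): 1 - sqrt(F) <= T <= sqrt(1 - F).
Lower bound: T >= 1 - sqrt(F)
sqrt(F) = sqrt(0.226) = 0.4754
T >= 1 - 0.4754
T >= 0.5246

0.5246


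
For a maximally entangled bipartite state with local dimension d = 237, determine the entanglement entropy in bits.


For a maximally entangled state in d x d:
S = log2(d) = log2(237)
= 7.8887

7.8887


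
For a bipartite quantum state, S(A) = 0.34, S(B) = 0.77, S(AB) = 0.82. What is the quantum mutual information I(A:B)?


I(A:B) = S(A) + S(B) - S(AB)
= 0.34 + 0.77 - 0.82
= 0.2900

0.2900


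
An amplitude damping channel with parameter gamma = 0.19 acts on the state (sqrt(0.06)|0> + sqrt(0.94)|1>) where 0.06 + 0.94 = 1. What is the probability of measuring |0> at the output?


For amplitude damping with parameter gamma on state sqrt(a)|0> + sqrt(b)|1>:
alpha^2 = 0.06, beta^2 = 0.94
P(|0>) = alpha^2 + gamma * beta^2
= 0.06 + 0.19 * 0.94
= 0.06 + 0.1786
= 0.2386

0.2386


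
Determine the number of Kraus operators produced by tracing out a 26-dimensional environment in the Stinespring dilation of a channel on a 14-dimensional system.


Tracing out the environment in an orthonormal basis {|i>_E} gives Kraus operators K_i = <i|_E U |0>_E.
Number of Kraus operators = dim(H_env) = d_env
= 26

26


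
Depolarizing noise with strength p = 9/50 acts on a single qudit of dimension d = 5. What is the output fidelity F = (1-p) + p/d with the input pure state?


F = (1-p) + p/d
= (1 - 0.1800) + 0.1800/5
= 0.8200 + 0.0360
= 0.8560

0.8560


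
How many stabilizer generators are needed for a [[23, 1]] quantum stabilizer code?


For an [[n,k]] stabilizer code:
Number of stabilizer generators = n - k
= 23 - 1
= 22

22


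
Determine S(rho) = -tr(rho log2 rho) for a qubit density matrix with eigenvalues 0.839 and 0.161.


S = -p*log2(p) - (1-p)*log2(1-p)
p = 0.8390, 1-p = 0.1610
= -0.8390 * log2(0.8390) - 0.1610 * log2(0.1610)
= -(-0.2125) - (-0.4242)
= 0.6367

0.6367


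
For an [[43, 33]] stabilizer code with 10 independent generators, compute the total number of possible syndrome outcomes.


Each stabilizer generator gives a binary (+1 or -1) measurement outcome.
With 10 independent generators:
Total syndromes = 2^10
= 1024

1024


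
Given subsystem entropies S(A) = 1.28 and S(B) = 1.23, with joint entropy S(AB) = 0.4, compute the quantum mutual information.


I(A:B) = S(A) + S(B) - S(AB)
= 1.28 + 1.23 - 0.4
= 2.1100

2.1100


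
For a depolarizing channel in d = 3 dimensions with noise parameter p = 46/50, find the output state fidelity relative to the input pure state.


F = (1-p) + p/d
= (1 - 0.9200) + 0.9200/3
= 0.0800 + 0.3067
= 0.3867

0.3867


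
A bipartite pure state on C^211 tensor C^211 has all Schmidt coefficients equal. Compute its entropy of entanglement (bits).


For a maximally entangled state in d x d:
S = log2(d) = log2(211)
= 7.7211

7.7211


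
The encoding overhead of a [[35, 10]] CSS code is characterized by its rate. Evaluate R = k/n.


Code rate R = k/n
= 10/35
= 0.2857

0.2857


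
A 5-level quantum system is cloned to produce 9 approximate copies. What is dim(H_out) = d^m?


Output space = H^(tensor 9) where dim(H) = 5
dim = 5^9
= 25 (after 2 factors)
= 125 (after 3 factors)
= 625 (after 4 factors)
= 3125 (after 5 factors)
= 15625 (after 6 factors)
= 78125 (after 7 factors)
= 390625 (after 8 factors)
= 1953125 (after 9 factors)
= 1953125

1953125


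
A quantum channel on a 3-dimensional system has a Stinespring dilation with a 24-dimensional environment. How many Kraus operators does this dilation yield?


Tracing out the environment in an orthonormal basis {|i>_E} gives Kraus operators K_i = <i|_E U |0>_E.
Number of Kraus operators = dim(H_env) = d_env
= 24

24


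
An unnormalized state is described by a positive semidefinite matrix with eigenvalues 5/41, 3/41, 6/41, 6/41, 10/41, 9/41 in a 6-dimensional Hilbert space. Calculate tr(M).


tr(M) = sum of eigenvalues
= 5/41 + 3/41 + 6/41 + 6/41 + 10/41 + 9/41
= 39/41
= 0.9512

0.9512


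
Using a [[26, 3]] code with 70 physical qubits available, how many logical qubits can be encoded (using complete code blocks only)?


Each code block uses 26 physical qubits for 3 logical qubit(s).
Number of complete blocks = floor(70 / 26) = 2
Logical qubits = 2 * 3
= 6

6


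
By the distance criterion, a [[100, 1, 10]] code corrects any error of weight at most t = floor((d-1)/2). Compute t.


Code parameters: [[100, 1, 10]], distance d = 10.
Number of correctable errors = floor((d-1)/2)
= floor((10 - 1)/2)
= floor(9/2)
= 4

4


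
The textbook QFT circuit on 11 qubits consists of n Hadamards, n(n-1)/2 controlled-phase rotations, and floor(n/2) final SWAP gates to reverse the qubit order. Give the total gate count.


Hadamard gates: 11
Controlled rotations: n*(n-1)/2 = 11*10/2 = 55
SWAP gates: floor(n/2) = floor(11/2) = 5
Total = 11 + 55 + 5
= 71

71


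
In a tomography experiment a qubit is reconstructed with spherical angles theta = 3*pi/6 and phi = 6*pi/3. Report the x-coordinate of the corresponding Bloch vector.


theta = 1.5708, phi = 6.2832
r_x = sin(theta)*cos(phi) = 1.0000 * 1.0000
r_x = 1.0000

1.0000


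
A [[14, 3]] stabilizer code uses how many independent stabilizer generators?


For an [[n,k]] stabilizer code:
Number of stabilizer generators = n - k
= 14 - 3
= 11

11


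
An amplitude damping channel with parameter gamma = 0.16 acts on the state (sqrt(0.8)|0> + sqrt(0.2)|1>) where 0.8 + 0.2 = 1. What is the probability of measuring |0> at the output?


For amplitude damping with parameter gamma on state sqrt(a)|0> + sqrt(b)|1>:
alpha^2 = 0.8, beta^2 = 0.2
P(|0>) = alpha^2 + gamma * beta^2
= 0.8 + 0.16 * 0.2
= 0.8 + 0.0320
= 0.8320

0.8320


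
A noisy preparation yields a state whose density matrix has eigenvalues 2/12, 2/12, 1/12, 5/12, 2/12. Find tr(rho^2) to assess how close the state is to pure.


tr(rho^2) = sum of eigenvalues squared
= (2/12)^2 + (2/12)^2 + (1/12)^2 + (5/12)^2 + (2/12)^2
= (4 + 4 + 1 + 25 + 4) / 144
= 38/144
= 0.2639

0.2639


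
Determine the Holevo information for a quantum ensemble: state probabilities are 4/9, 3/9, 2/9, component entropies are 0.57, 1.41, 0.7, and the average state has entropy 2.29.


chi = S(rho) - sum_i p_i * S(rho_i)
Weighted entropy = 4/9 * 0.57 + 3/9 * 1.41 + 2/9 * 0.7
= 0.8789
chi = 2.29 - 0.8789
= 1.4111

1.4111


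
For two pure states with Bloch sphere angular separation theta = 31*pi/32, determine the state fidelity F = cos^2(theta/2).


For states separated by angle theta on Bloch sphere:
F = cos^2(theta/2)
theta = 31*pi/32 = 3.0434
theta/2 = 1.5217
cos(theta/2) = 0.0491
F = 0.0024

0.0024


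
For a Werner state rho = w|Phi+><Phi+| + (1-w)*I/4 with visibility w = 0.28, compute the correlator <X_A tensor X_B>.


|Phi+> = (|00> + |11>)/sqrt(2)
For the pure Bell state, <X_A X_B> = +1 (Bell-state Pauli correlator).
The maximally-mixed part I/4 has tr(I/4 * P tensor P) = 0 for any traceless Pauli P.
So <X_A X_B>_rho = w * (+1) + (1 - w) * 0
= 0.28 * (+1)
= 0.2800

0.2800


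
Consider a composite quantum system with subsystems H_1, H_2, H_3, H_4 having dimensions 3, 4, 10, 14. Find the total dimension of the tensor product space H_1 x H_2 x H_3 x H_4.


dim(H_1 x H_2 x H_3 x H_4) = 3 * 4 * 10 * 14
= 12 * 10 * 14
= 120 * 14
= 1680

1680


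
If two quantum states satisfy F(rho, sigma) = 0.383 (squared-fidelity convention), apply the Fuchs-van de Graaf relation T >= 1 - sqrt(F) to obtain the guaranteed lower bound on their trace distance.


Fuchs-van de Graaf (squared-fidelity convention): 1 - sqrt(F) <= T <= sqrt(1 - F).
Lower bound: T >= 1 - sqrt(F)
sqrt(F) = sqrt(0.383) = 0.6189
T >= 1 - 0.6189
T >= 0.3811

0.3811


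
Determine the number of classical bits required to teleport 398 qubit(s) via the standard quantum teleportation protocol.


Quantum teleportation requires 2 classical bits per qubit teleported.
398 qubit(s) -> 2 * 398 = 796 classical bits

796


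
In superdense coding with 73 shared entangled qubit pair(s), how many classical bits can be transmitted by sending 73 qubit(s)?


Superdense coding allows 2 classical bits per shared entangled pair.
73 pair(s) -> 2 * 73 = 146 classical bits

146


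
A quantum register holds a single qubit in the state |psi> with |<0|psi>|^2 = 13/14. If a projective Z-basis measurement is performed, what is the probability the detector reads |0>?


|alpha|^2 = 13/14 = 0.9286
|beta|^2 = 1 - 13/14 = 1/14 = 0.0714
P(|0>) = |alpha|^2 = 0.9286

0.9286


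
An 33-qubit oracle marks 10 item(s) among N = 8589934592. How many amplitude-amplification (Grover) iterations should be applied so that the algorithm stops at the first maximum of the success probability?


After j Grover iterations the success probability is P(j) = sin^2((2j+1)*theta), where sin(theta) = sqrt(k/N).
N = 2^33 = 8589934592, k = 10
sin(theta) = sqrt(k/N) = 3.41196896e-05
theta = arcsin(sqrt(k/N)) = 3.41196896e-05 rad
P(j) reaches its first maximum when (2j+1)*theta is as close as possible to pi/2, i.e. j = round(pi/(4*theta) - 1/2).
pi/(4*theta) - 1/2 = 23018.4129
(For comparison, the common estimate pi/4 * sqrt(N/k) = 23018.9129; the exact maximiser is used here.)
Optimal iterations = 23018

23018


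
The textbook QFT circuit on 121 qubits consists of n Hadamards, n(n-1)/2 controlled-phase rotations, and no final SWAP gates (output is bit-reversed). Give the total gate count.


Hadamard gates: 121
Controlled rotations: n*(n-1)/2 = 121*120/2 = 7260
SWAP gates: 0 (omitted)
Total = 121 + 7260
= 7381

7381


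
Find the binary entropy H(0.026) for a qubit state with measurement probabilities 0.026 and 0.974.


S = -p*log2(p) - (1-p)*log2(1-p)
p = 0.0260, 1-p = 0.9740
= -0.0260 * log2(0.0260) - 0.9740 * log2(0.9740)
= -(-0.1369) - (-0.0370)
= 0.1739

0.1739


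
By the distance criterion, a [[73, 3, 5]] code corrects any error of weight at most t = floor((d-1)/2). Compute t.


Code parameters: [[73, 3, 5]], distance d = 5.
Number of correctable errors = floor((d-1)/2)
= floor((5 - 1)/2)
= floor(4/2)
= 2

2


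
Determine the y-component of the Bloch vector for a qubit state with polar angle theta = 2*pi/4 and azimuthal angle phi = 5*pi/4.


theta = 1.5708, phi = 3.9270
r_y = sin(theta)*sin(phi) = 1.0000 * -0.7071
r_y = -0.7071

-0.7071


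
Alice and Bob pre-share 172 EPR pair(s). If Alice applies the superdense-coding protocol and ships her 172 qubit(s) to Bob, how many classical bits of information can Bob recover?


Superdense coding allows 2 classical bits per shared entangled pair.
172 pair(s) -> 2 * 172 = 344 classical bits

344


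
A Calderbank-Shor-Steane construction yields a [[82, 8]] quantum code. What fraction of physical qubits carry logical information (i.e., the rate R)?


Code rate R = k/n
= 8/82
= 0.0976

0.0976


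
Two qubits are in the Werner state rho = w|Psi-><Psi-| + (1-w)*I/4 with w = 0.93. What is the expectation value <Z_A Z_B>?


|Psi-> = (|01> - |10>)/sqrt(2)
For the pure Bell state, <Z_A Z_B> = -1 (Bell-state Pauli correlator).
The maximally-mixed part I/4 has tr(I/4 * P tensor P) = 0 for any traceless Pauli P.
So <Z_A Z_B>_rho = w * (-1) + (1 - w) * 0
= 0.93 * (-1)
= -0.9300

-0.9300


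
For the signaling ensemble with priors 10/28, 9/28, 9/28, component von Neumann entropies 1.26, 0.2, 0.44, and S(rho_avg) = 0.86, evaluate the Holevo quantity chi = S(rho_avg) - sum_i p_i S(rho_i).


chi = S(rho) - sum_i p_i * S(rho_i)
Weighted entropy = 10/28 * 1.26 + 9/28 * 0.2 + 9/28 * 0.44
= 0.6557
chi = 0.86 - 0.6557
= 0.2043

0.2043


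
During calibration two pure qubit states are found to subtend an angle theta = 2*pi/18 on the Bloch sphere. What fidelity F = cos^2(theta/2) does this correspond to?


For states separated by angle theta on Bloch sphere:
F = cos^2(theta/2)
theta = 2*pi/18 = 0.3491
theta/2 = 0.1745
cos(theta/2) = 0.9848
F = 0.9698

0.9698


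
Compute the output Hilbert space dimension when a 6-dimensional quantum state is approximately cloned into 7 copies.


Output space = H^(tensor 7) where dim(H) = 6
dim = 6^7
= 36 (after 2 factors)
= 216 (after 3 factors)
= 1296 (after 4 factors)
= 7776 (after 5 factors)
= 46656 (after 6 factors)
= 279936 (after 7 factors)
= 279936

279936


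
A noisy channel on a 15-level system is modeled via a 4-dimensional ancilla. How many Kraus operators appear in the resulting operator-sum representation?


Tracing out the environment in an orthonormal basis {|i>_E} gives Kraus operators K_i = <i|_E U |0>_E.
Number of Kraus operators = dim(H_env) = d_env
= 4

4


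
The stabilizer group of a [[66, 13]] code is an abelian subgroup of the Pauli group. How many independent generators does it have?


For an [[n,k]] stabilizer code:
Number of stabilizer generators = n - k
= 66 - 13
= 53

53


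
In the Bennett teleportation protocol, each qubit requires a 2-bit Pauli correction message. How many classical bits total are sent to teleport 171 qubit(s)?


Quantum teleportation requires 2 classical bits per qubit teleported.
171 qubit(s) -> 2 * 171 = 342 classical bits

342


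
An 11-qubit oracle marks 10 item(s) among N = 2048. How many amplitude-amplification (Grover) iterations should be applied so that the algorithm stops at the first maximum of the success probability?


After j Grover iterations the success probability is P(j) = sin^2((2j+1)*theta), where sin(theta) = sqrt(k/N).
N = 2^11 = 2048, k = 10
sin(theta) = sqrt(k/N) = 0.0698771243
theta = arcsin(sqrt(k/N)) = 0.06993411576 rad
P(j) reaches its first maximum when (2j+1)*theta is as close as possible to pi/2, i.e. j = round(pi/(4*theta) - 1/2).
pi/(4*theta) - 1/2 = 10.7305
(For comparison, the common estimate pi/4 * sqrt(N/k) = 11.2397; the exact maximiser is used here.)
Optimal iterations = 11

11


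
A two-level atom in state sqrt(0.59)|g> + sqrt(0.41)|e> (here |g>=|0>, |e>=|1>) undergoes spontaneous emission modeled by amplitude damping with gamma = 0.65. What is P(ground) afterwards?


For amplitude damping with parameter gamma on state sqrt(a)|0> + sqrt(b)|1>:
alpha^2 = 0.59, beta^2 = 0.41
P(|0>) = alpha^2 + gamma * beta^2
= 0.59 + 0.65 * 0.41
= 0.59 + 0.2665
= 0.8565

0.8565


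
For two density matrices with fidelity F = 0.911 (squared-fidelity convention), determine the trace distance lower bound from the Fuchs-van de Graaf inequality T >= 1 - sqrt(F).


Fuchs-van de Graaf (squared-fidelity convention): 1 - sqrt(F) <= T <= sqrt(1 - F).
Lower bound: T >= 1 - sqrt(F)
sqrt(F) = sqrt(0.911) = 0.9545
T >= 1 - 0.9545
T >= 0.0455

0.0455


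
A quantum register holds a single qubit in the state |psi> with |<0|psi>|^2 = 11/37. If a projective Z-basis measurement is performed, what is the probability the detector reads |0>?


|alpha|^2 = 11/37 = 0.2973
|beta|^2 = 1 - 11/37 = 26/37 = 0.7027
P(|0>) = |alpha|^2 = 0.2973

0.2973


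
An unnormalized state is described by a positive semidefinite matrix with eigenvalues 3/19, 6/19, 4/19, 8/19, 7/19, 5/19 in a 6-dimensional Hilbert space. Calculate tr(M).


tr(M) = sum of eigenvalues
= 3/19 + 6/19 + 4/19 + 8/19 + 7/19 + 5/19
= 33/19
= 1.7368

1.7368


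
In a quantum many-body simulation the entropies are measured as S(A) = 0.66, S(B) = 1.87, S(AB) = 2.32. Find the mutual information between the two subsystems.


I(A:B) = S(A) + S(B) - S(AB)
= 0.66 + 1.87 - 2.32
= 0.2100

0.2100


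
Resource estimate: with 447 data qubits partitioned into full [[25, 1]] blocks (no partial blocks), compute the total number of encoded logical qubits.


Each code block uses 25 physical qubits for 1 logical qubit(s).
Number of complete blocks = floor(447 / 25) = 17
Logical qubits = 17 * 1
= 17

17


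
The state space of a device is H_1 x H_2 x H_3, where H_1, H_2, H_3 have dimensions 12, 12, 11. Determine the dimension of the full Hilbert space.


dim(H_1 x H_2 x H_3) = 12 * 12 * 11
= 144 * 11
= 1584

1584


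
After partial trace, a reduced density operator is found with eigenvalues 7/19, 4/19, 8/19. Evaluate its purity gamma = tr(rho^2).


tr(rho^2) = sum of eigenvalues squared
= (7/19)^2 + (4/19)^2 + (8/19)^2
= (49 + 16 + 64) / 361
= 129/361
= 0.3573

0.3573


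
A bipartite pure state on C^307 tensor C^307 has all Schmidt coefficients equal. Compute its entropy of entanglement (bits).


For a maximally entangled state in d x d:
S = log2(d) = log2(307)
= 8.2621

8.2621


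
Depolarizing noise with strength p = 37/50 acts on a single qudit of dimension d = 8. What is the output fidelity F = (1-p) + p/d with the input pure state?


F = (1-p) + p/d
= (1 - 0.7400) + 0.7400/8
= 0.2600 + 0.0925
= 0.3525

0.3525


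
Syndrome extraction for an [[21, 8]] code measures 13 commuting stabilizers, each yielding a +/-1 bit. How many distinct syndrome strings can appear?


Each stabilizer generator gives a binary (+1 or -1) measurement outcome.
With 13 independent generators:
Total syndromes = 2^13
= 8192

8192


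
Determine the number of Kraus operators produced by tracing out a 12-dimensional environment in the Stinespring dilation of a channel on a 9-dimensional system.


Tracing out the environment in an orthonormal basis {|i>_E} gives Kraus operators K_i = <i|_E U |0>_E.
Number of Kraus operators = dim(H_env) = d_env
= 12

12


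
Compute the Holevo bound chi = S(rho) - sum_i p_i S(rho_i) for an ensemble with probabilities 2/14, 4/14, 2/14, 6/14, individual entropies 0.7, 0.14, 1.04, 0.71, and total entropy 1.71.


chi = S(rho) - sum_i p_i * S(rho_i)
Weighted entropy = 2/14 * 0.7 + 4/14 * 0.14 + 2/14 * 1.04 + 6/14 * 0.71
= 0.5929
chi = 1.71 - 0.5929
= 1.1171

1.1171


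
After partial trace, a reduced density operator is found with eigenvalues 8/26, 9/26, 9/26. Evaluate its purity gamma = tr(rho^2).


tr(rho^2) = sum of eigenvalues squared
= (8/26)^2 + (9/26)^2 + (9/26)^2
= (64 + 81 + 81) / 676
= 226/676
= 0.3343

0.3343


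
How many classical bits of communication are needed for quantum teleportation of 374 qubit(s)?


Quantum teleportation requires 2 classical bits per qubit teleported.
374 qubit(s) -> 2 * 374 = 748 classical bits

748


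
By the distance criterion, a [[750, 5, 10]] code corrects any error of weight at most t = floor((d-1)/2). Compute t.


Code parameters: [[750, 5, 10]], distance d = 10.
Number of correctable errors = floor((d-1)/2)
= floor((10 - 1)/2)
= floor(9/2)
= 4

4


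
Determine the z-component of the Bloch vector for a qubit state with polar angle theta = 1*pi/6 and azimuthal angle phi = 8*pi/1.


theta = 0.5236, phi = 25.1327
r_z = cos(theta) = 0.8660

0.8660


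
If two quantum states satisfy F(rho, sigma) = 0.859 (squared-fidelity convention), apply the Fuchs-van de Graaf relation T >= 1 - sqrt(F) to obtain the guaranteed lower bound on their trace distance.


Fuchs-van de Graaf (squared-fidelity convention): 1 - sqrt(F) <= T <= sqrt(1 - F).
Lower bound: T >= 1 - sqrt(F)
sqrt(F) = sqrt(0.859) = 0.9268
T >= 1 - 0.9268
T >= 0.0732

0.0732


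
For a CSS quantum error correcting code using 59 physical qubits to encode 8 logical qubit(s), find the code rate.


Code rate R = k/n
= 8/59
= 0.1356

0.1356


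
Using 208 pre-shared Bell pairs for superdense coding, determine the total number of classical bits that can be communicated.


Superdense coding allows 2 classical bits per shared entangled pair.
208 pair(s) -> 2 * 208 = 416 classical bits

416


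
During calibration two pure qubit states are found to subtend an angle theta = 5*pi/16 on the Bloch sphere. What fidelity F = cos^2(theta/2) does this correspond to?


For states separated by angle theta on Bloch sphere:
F = cos^2(theta/2)
theta = 5*pi/16 = 0.9817
theta/2 = 0.4909
cos(theta/2) = 0.8819
F = 0.7778

0.7778


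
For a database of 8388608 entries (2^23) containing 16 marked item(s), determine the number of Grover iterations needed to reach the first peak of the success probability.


After j Grover iterations the success probability is P(j) = sin^2((2j+1)*theta), where sin(theta) = sqrt(k/N).
N = 2^23 = 8388608, k = 16
sin(theta) = sqrt(k/N) = 0.001381067932
theta = arcsin(sqrt(k/N)) = 0.001381068371 rad
P(j) reaches its first maximum when (2j+1)*theta is as close as possible to pi/2, i.e. j = round(pi/(4*theta) - 1/2).
pi/(4*theta) - 1/2 = 568.1888
(For comparison, the common estimate pi/4 * sqrt(N/k) = 568.6890; the exact maximiser is used here.)
Optimal iterations = 568

568


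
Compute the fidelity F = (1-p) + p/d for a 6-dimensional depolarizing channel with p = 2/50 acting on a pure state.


F = (1-p) + p/d
= (1 - 0.0400) + 0.0400/6
= 0.9600 + 0.0067
= 0.9667

0.9667


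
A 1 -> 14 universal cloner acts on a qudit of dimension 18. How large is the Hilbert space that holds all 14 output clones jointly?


Output space = H^(tensor 14) where dim(H) = 18
dim = 18^14
= 324 (after 2 factors)
= 5832 (after 3 factors)
= 104976 (after 4 factors)
= 1889568 (after 5 factors)
= 34012224 (after 6 factors)
= 612220032 (after 7 factors)
= 11019960576 (after 8 factors)
= 198359290368 (after 9 factors)
= 3570467226624 (after 10 factors)
= 64268410079232 (after 11 factors)
= 1156831381426176 (after 12 factors)
= 20822964865671168 (after 13 factors)
= 374813367582081024 (after 14 factors)
= 374813367582081024

374813367582081024


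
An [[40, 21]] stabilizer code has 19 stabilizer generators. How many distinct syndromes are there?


Each stabilizer generator gives a binary (+1 or -1) measurement outcome.
With 19 independent generators:
Total syndromes = 2^19
= 524288

524288


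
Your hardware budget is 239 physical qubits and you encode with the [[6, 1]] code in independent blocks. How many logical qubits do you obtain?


Each code block uses 6 physical qubits for 1 logical qubit(s).
Number of complete blocks = floor(239 / 6) = 39
Logical qubits = 39 * 1
= 39

39


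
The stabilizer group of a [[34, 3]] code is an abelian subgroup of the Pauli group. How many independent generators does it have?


For an [[n,k]] stabilizer code:
Number of stabilizer generators = n - k
= 34 - 3
= 31

31


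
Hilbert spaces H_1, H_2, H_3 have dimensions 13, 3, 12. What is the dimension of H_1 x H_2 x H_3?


dim(H_1 x H_2 x H_3) = 13 * 3 * 12
= 39 * 12
= 468

468


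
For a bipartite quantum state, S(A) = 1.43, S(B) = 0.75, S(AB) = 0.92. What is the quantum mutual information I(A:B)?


I(A:B) = S(A) + S(B) - S(AB)
= 1.43 + 0.75 - 0.92
= 1.2600

1.2600


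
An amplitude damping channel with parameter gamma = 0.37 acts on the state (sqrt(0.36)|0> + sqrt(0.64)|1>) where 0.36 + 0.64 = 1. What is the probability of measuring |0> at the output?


For amplitude damping with parameter gamma on state sqrt(a)|0> + sqrt(b)|1>:
alpha^2 = 0.36, beta^2 = 0.64
P(|0>) = alpha^2 + gamma * beta^2
= 0.36 + 0.37 * 0.64
= 0.36 + 0.2368
= 0.5968

0.5968


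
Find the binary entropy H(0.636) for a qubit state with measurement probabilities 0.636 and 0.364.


S = -p*log2(p) - (1-p)*log2(1-p)
p = 0.6360, 1-p = 0.3640
= -0.6360 * log2(0.6360) - 0.3640 * log2(0.3640)
= -(-0.4152) - (-0.5307)
= 0.9460

0.9460


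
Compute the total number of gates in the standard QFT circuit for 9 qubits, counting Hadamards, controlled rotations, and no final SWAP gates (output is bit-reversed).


Hadamard gates: 9
Controlled rotations: n*(n-1)/2 = 9*8/2 = 36
SWAP gates: 0 (omitted)
Total = 9 + 36
= 45

45


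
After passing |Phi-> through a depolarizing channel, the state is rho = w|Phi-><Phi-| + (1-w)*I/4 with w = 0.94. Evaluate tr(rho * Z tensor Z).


|Phi-> = (|00> - |11>)/sqrt(2)
For the pure Bell state, <Z_A Z_B> = +1 (Bell-state Pauli correlator).
The maximally-mixed part I/4 has tr(I/4 * P tensor P) = 0 for any traceless Pauli P.
So <Z_A Z_B>_rho = w * (+1) + (1 - w) * 0
= 0.94 * (+1)
= 0.9400

0.9400


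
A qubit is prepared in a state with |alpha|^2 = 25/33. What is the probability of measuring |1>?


|alpha|^2 = 25/33 = 0.7576
|beta|^2 = 1 - 25/33 = 8/33 = 0.2424
P(|1>) = |beta|^2 = 0.2424

0.2424


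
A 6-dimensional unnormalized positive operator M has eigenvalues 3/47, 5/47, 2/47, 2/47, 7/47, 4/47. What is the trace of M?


tr(M) = sum of eigenvalues
= 3/47 + 5/47 + 2/47 + 2/47 + 7/47 + 4/47
= 23/47
= 0.4894

0.4894


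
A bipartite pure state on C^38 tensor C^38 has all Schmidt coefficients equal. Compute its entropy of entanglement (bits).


For a maximally entangled state in d x d:
S = log2(d) = log2(38)
= 5.2479

5.2479


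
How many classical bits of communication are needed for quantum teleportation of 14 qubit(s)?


Quantum teleportation requires 2 classical bits per qubit teleported.
14 qubit(s) -> 2 * 14 = 28 classical bits

28


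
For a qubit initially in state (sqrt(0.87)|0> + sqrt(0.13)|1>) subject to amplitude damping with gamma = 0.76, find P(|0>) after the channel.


For amplitude damping with parameter gamma on state sqrt(a)|0> + sqrt(b)|1>:
alpha^2 = 0.87, beta^2 = 0.13
P(|0>) = alpha^2 + gamma * beta^2
= 0.87 + 0.76 * 0.13
= 0.87 + 0.0988
= 0.9688

0.9688


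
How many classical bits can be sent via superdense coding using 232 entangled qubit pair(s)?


Superdense coding allows 2 classical bits per shared entangled pair.
232 pair(s) -> 2 * 232 = 464 classical bits

464


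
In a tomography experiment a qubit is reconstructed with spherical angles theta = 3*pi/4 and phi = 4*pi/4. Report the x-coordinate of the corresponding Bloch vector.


theta = 2.3562, phi = 3.1416
r_x = sin(theta)*cos(phi) = 0.7071 * -1.0000
r_x = -0.7071

-0.7071


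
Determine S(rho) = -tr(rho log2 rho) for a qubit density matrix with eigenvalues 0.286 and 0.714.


S = -p*log2(p) - (1-p)*log2(1-p)
p = 0.2860, 1-p = 0.7140
= -0.2860 * log2(0.2860) - 0.7140 * log2(0.7140)
= -(-0.5165) - (-0.3470)
= 0.8635

0.8635


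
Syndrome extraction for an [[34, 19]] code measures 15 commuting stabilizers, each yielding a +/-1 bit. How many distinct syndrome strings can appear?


Each stabilizer generator gives a binary (+1 or -1) measurement outcome.
With 15 independent generators:
Total syndromes = 2^15
= 32768

32768


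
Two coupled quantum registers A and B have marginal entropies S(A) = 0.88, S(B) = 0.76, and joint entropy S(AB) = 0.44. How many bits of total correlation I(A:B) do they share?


I(A:B) = S(A) + S(B) - S(AB)
= 0.88 + 0.76 - 0.44
= 1.2000

1.2000


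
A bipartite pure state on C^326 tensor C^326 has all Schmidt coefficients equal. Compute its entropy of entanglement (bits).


For a maximally entangled state in d x d:
S = log2(d) = log2(326)
= 8.3487

8.3487


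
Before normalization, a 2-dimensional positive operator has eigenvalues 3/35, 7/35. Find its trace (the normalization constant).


tr(M) = sum of eigenvalues
= 3/35 + 7/35
= 10/35
= 0.2857

0.2857


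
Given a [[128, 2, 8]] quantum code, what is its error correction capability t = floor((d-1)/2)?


Code parameters: [[128, 2, 8]], distance d = 8.
Number of correctable errors = floor((d-1)/2)
= floor((8 - 1)/2)
= floor(7/2)
= 3

3


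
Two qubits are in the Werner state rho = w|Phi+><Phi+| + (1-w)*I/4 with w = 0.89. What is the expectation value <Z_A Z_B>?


|Phi+> = (|00> + |11>)/sqrt(2)
For the pure Bell state, <Z_A Z_B> = +1 (Bell-state Pauli correlator).
The maximally-mixed part I/4 has tr(I/4 * P tensor P) = 0 for any traceless Pauli P.
So <Z_A Z_B>_rho = w * (+1) + (1 - w) * 0
= 0.89 * (+1)
= 0.8900

0.8900


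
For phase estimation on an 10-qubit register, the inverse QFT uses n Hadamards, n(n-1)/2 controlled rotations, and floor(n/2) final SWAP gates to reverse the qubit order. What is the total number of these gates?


Hadamard gates: 10
Controlled rotations: n*(n-1)/2 = 10*9/2 = 45
SWAP gates: floor(n/2) = floor(10/2) = 5
Total = 10 + 45 + 5
= 60

60


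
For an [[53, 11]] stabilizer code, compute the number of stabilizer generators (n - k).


For an [[n,k]] stabilizer code:
Number of stabilizer generators = n - k
= 53 - 11
= 42

42


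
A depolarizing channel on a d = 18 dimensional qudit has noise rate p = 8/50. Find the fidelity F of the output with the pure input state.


F = (1-p) + p/d
= (1 - 0.1600) + 0.1600/18
= 0.8400 + 0.0089
= 0.8489

0.8489


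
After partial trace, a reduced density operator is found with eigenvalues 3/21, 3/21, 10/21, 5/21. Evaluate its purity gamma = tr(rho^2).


tr(rho^2) = sum of eigenvalues squared
= (3/21)^2 + (3/21)^2 + (10/21)^2 + (5/21)^2
= (9 + 9 + 100 + 25) / 441
= 143/441
= 0.3243

0.3243


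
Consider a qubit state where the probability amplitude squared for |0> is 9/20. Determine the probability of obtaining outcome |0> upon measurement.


|alpha|^2 = 9/20 = 0.4500
|beta|^2 = 1 - 9/20 = 11/20 = 0.5500
P(|0>) = |alpha|^2 = 0.4500

0.4500


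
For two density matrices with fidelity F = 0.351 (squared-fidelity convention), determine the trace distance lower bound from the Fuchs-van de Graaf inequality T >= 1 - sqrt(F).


Fuchs-van de Graaf (squared-fidelity convention): 1 - sqrt(F) <= T <= sqrt(1 - F).
Lower bound: T >= 1 - sqrt(F)
sqrt(F) = sqrt(0.351) = 0.5925
T >= 1 - 0.5925
T >= 0.4075

0.4075


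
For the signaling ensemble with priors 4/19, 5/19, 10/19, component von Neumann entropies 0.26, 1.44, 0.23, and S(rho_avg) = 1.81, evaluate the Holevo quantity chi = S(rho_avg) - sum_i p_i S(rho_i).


chi = S(rho) - sum_i p_i * S(rho_i)
Weighted entropy = 4/19 * 0.26 + 5/19 * 1.44 + 10/19 * 0.23
= 0.5547
chi = 1.81 - 0.5547
= 1.2553

1.2553


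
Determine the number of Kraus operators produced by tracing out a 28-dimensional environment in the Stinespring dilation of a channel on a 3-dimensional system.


Tracing out the environment in an orthonormal basis {|i>_E} gives Kraus operators K_i = <i|_E U |0>_E.
Number of Kraus operators = dim(H_env) = d_env
= 28

28


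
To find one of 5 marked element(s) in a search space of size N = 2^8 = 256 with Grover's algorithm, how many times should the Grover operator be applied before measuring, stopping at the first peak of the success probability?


After j Grover iterations the success probability is P(j) = sin^2((2j+1)*theta), where sin(theta) = sqrt(k/N).
N = 2^8 = 256, k = 5
sin(theta) = sqrt(k/N) = 0.1397542486
theta = arcsin(sqrt(k/N)) = 0.1402132233 rad
P(j) reaches its first maximum when (2j+1)*theta is as close as possible to pi/2, i.e. j = round(pi/(4*theta) - 1/2).
pi/(4*theta) - 1/2 = 5.1015
(For comparison, the common estimate pi/4 * sqrt(N/k) = 5.6199; the exact maximiser is used here.)
Optimal iterations = 5

5


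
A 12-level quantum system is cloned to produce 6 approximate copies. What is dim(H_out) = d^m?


Output space = H^(tensor 6) where dim(H) = 12
dim = 12^6
= 144 (after 2 factors)
= 1728 (after 3 factors)
= 20736 (after 4 factors)
= 248832 (after 5 factors)
= 2985984 (after 6 factors)
= 2985984

2985984


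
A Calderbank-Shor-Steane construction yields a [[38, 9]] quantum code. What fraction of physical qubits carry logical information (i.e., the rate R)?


Code rate R = k/n
= 9/38
= 0.2368

0.2368


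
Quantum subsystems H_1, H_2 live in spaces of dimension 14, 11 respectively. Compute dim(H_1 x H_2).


dim(H_1 x H_2) = 14 * 11
= 154

154


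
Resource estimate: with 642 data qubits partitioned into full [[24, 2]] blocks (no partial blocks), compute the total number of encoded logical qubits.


Each code block uses 24 physical qubits for 2 logical qubit(s).
Number of complete blocks = floor(642 / 24) = 26
Logical qubits = 26 * 2
= 52

52
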